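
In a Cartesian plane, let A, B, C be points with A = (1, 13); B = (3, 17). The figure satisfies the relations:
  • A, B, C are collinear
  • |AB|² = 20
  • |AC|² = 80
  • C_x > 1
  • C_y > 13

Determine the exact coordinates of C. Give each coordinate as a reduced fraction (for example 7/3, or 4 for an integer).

1. C_x = 5  [[A, B, C are collinear ⇒ -4x+2y-22=0] ∩ [|C−(1, 13)|²=80]]
2. C_y = 21  [[A, B, C are collinear ⇒ -4x+2y-22=0] ∩ [|C−(1, 13)|²=80]]
   so C = (5, 21)

C = (5, 21)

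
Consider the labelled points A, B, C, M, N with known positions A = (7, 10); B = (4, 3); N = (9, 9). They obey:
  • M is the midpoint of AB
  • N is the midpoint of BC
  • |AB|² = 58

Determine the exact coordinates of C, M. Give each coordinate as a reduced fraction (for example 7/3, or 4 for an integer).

1. M_x = 11/2  [2·M = A+B = (7, 10)+(4, 3)]
2. M_y = 13/2  [2·M = A+B = (7, 10)+(4, 3)]
   so M = (11/2, 13/2)
3. C_x = 14  [C = 2·N−B = 2·(9, 9)−(4, 3)]
4. C_y = 15  [C = 2·N−B = 2·(9, 9)−(4, 3)]
   so C = (14, 15)

C = (14, 15)
M = (11/2, 13/2)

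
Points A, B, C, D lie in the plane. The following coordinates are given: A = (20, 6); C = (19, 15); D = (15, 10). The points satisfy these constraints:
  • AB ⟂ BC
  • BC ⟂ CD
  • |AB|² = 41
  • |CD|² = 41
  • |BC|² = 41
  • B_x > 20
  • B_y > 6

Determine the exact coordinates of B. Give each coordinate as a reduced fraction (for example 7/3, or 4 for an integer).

B = (24, 11)

1. B_x = 24  [[BC ⟂ CD ⇒ 4x+5y-151=0] ∩ [|B−(20, 6)|²=41]]
2. B_y = 11  [[BC ⟂ CD ⇒ 4x+5y-151=0] ∩ [|B−(20, 6)|²=41]]
   so B = (24, 11)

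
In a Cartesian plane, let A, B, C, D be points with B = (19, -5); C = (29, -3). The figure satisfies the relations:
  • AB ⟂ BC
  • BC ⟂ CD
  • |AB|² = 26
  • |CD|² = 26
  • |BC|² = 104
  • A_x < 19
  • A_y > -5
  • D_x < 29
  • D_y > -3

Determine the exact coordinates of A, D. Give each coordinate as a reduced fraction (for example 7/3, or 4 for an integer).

1. A_x = 18  [[AB ⟂ BC ⇒ -10x-2y+180=0] ∩ [|A−(19, -5)|²=26]]
2. A_y = 0  [[AB ⟂ BC ⇒ -10x-2y+180=0] ∩ [|A−(19, -5)|²=26]]
   so A = (18, 0)
3. D_x = 28  [[BC ⟂ CD ⇒ 10x+2y-284=0] ∩ [|D−(29, -3)|²=26]]
4. D_y = 2  [[BC ⟂ CD ⇒ 10x+2y-284=0] ∩ [|D−(29, -3)|²=26]]
   so D = (28, 2)

A = (18, 0)
D = (28, 2)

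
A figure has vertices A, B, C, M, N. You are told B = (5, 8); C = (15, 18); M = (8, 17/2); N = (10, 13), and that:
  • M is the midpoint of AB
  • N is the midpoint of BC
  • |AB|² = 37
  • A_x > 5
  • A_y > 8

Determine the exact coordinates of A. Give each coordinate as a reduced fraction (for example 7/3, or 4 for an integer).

A = (11, 9)

1. A_x = 11  [A = 2·M−B = 2·(8, 17/2)−(5, 8)]
2. A_y = 9  [A = 2·M−B = 2·(8, 17/2)−(5, 8)]
   so A = (11, 9)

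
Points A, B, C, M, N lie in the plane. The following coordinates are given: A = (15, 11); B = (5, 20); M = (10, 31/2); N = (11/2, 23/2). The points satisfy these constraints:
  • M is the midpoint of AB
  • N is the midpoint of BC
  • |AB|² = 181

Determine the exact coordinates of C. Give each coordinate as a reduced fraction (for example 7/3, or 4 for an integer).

C = (6, 3)

1. C_x = 6  [C = 2·N−B = 2·(11/2, 23/2)−(5, 20)]
2. C_y = 3  [C = 2·N−B = 2·(11/2, 23/2)−(5, 20)]
   so C = (6, 3)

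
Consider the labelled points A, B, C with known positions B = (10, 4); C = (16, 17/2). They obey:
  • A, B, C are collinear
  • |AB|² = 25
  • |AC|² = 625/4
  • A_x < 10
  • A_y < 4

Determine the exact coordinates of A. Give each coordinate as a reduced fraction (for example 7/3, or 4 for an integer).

A = (6, 1)

1. A_x = 6  [[A, B, C are collinear ⇒ -9/2x+6y+21=0] ∩ [|A−(10, 4)|²=25]]
2. A_y = 1  [[A, B, C are collinear ⇒ -9/2x+6y+21=0] ∩ [|A−(10, 4)|²=25]]
   so A = (6, 1)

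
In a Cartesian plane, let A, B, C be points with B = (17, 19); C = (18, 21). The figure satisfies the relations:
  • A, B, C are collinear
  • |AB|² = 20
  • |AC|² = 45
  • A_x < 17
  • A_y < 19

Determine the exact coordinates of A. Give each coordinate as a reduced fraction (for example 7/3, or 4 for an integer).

A = (15, 15)

1. A_x = 15  [[A, B, C are collinear ⇒ -2x+1y+15=0] ∩ [|A−(17, 19)|²=20]]
2. A_y = 15  [[A, B, C are collinear ⇒ -2x+1y+15=0] ∩ [|A−(17, 19)|²=20]]
   so A = (15, 15)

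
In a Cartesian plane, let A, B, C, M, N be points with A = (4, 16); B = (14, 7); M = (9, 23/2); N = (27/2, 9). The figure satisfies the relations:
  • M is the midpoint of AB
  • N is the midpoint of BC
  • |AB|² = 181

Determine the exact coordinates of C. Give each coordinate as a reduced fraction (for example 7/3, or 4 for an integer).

1. C_x = 13  [C = 2·N−B = 2·(27/2, 9)−(14, 7)]
2. C_y = 11  [C = 2·N−B = 2·(27/2, 9)−(14, 7)]
   so C = (13, 11)

C = (13, 11)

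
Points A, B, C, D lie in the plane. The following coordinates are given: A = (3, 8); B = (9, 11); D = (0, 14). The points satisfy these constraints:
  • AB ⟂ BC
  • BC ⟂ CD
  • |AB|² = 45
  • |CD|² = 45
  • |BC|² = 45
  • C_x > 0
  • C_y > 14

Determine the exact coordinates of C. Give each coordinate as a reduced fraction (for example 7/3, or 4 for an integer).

C = (6, 17)

1. C_x = 6  [[AB ⟂ BC ⇒ 6x+3y-87=0] ∩ [|C−(0, 14)|²=45]]
2. C_y = 17  [[AB ⟂ BC ⇒ 6x+3y-87=0] ∩ [|C−(0, 14)|²=45]]
   so C = (6, 17)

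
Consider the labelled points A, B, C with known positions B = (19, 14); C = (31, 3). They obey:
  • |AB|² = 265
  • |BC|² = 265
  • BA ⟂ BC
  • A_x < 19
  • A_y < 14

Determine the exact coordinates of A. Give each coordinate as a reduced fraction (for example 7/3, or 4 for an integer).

1. A_x = 8  [[BA ⟂ BC ⇒ 12x-11y-74=0] ∩ [|A−(19, 14)|²=265]]
2. A_y = 2  [[BA ⟂ BC ⇒ 12x-11y-74=0] ∩ [|A−(19, 14)|²=265]]
   so A = (8, 2)

A = (8, 2)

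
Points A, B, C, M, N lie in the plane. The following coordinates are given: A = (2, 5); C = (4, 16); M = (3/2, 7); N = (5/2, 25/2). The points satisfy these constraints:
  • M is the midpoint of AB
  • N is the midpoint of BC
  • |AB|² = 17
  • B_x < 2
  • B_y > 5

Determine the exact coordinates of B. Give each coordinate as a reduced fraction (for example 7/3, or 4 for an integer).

B = (1, 9)

1. B_x = 1  [B = 2·M−A = 2·(3/2, 7)−(2, 5)]
2. B_y = 9  [B = 2·M−A = 2·(3/2, 7)−(2, 5)]
   so B = (1, 9)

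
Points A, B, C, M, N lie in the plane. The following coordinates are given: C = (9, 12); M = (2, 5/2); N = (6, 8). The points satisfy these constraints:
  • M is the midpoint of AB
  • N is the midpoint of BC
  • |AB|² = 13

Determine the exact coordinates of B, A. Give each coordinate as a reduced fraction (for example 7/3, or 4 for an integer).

B = (3, 4)
A = (1, 1)

1. B_x = 3  [B = 2·N−C = 2·(6, 8)−(9, 12)]
2. B_y = 4  [B = 2·N−C = 2·(6, 8)−(9, 12)]
   so B = (3, 4)
3. A_x = 1  [A = 2·M−B = 2·(2, 5/2)−(3, 4)]
4. A_y = 1  [A = 2·M−B = 2·(2, 5/2)−(3, 4)]
   so A = (1, 1)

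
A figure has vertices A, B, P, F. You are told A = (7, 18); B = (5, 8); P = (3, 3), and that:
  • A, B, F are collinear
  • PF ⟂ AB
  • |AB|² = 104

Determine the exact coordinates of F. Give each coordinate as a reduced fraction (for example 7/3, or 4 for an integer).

1. F_x = 103/26  [[A, B, F are collinear ⇒ 10x-2y-34=0] ∩ [PF ⟂ AB ⇒ -2x-10y+36=0]]
2. F_y = 73/26  [[A, B, F are collinear ⇒ 10x-2y-34=0] ∩ [PF ⟂ AB ⇒ -2x-10y+36=0]]
   so F = (103/26, 73/26)

F = (103/26, 73/26)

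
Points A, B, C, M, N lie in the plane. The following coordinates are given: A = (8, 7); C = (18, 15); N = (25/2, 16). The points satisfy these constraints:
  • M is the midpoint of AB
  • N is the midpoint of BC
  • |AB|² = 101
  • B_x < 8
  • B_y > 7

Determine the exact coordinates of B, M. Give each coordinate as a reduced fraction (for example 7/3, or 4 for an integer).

1. B_x = 7  [B = 2·N−C = 2·(25/2, 16)−(18, 15)]
2. B_y = 17  [B = 2·N−C = 2·(25/2, 16)−(18, 15)]
   so B = (7, 17)
3. M_x = 15/2  [2·M = A+B = (8, 7)+(7, 17)]
4. M_y = 12  [2·M = A+B = (8, 7)+(7, 17)]
   so M = (15/2, 12)

B = (7, 17)
M = (15/2, 12)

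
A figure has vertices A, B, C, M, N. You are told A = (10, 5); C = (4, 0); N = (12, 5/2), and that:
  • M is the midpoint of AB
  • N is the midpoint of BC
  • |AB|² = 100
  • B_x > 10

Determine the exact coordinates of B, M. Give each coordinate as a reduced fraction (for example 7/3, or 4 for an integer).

B = (20, 5)
M = (15, 5)

1. B_x = 20  [B = 2·N−C = 2·(12, 5/2)−(4, 0)]
2. B_y = 5  [B = 2·N−C = 2·(12, 5/2)−(4, 0)]
   so B = (20, 5)
3. M_x = 15  [2·M = A+B = (10, 5)+(20, 5)]
4. M_y = 5  [2·M = A+B = (10, 5)+(20, 5)]
   so M = (15, 5)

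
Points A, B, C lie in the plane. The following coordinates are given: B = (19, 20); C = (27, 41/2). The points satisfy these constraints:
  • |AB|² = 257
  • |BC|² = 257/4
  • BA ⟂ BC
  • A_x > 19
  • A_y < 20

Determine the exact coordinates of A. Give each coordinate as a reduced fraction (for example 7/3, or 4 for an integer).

A = (20, 4)

1. A_x = 20  [[BA ⟂ BC ⇒ 8x+1/2y-162=0] ∩ [|A−(19, 20)|²=257]]
2. A_y = 4  [[BA ⟂ BC ⇒ 8x+1/2y-162=0] ∩ [|A−(19, 20)|²=257]]
   so A = (20, 4)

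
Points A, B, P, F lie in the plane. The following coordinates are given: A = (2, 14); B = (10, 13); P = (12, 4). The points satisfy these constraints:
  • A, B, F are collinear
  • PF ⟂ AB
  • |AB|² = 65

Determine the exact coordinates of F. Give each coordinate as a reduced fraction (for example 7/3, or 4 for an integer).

1. F_x = 170/13  [[A, B, F are collinear ⇒ 1x+8y-114=0] ∩ [PF ⟂ AB ⇒ 8x-1y-92=0]]
2. F_y = 164/13  [[A, B, F are collinear ⇒ 1x+8y-114=0] ∩ [PF ⟂ AB ⇒ 8x-1y-92=0]]
   so F = (170/13, 164/13)

F = (170/13, 164/13)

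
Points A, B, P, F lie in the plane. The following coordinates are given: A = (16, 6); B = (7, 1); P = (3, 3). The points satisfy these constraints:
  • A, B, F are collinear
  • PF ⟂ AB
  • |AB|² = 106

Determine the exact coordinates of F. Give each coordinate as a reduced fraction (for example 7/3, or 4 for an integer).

F = (254/53, -12/53)

1. F_x = 254/53  [[A, B, F are collinear ⇒ 5x-9y-26=0] ∩ [PF ⟂ AB ⇒ -9x-5y+42=0]]
2. F_y = -12/53  [[A, B, F are collinear ⇒ 5x-9y-26=0] ∩ [PF ⟂ AB ⇒ -9x-5y+42=0]]
   so F = (254/53, -12/53)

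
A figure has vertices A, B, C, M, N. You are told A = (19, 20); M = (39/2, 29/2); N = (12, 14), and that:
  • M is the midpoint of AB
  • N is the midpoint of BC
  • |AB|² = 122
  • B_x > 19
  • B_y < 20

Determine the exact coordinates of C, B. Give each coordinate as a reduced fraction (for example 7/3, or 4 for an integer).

1. B_x = 20  [B = 2·M−A = 2·(39/2, 29/2)−(19, 20)]
2. B_y = 9  [B = 2·M−A = 2·(39/2, 29/2)−(19, 20)]
   so B = (20, 9)
3. C_x = 4  [C = 2·N−B = 2·(12, 14)−(20, 9)]
4. C_y = 19  [C = 2·N−B = 2·(12, 14)−(20, 9)]
   so C = (4, 19)

C = (4, 19)
B = (20, 9)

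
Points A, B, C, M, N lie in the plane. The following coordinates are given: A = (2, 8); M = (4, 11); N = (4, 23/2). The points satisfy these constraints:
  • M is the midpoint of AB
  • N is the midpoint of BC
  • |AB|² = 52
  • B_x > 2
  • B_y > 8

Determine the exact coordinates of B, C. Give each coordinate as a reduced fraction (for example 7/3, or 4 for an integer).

1. B_x = 6  [B = 2·M−A = 2·(4, 11)−(2, 8)]
2. B_y = 14  [B = 2·M−A = 2·(4, 11)−(2, 8)]
   so B = (6, 14)
3. C_x = 2  [C = 2·N−B = 2·(4, 23/2)−(6, 14)]
4. C_y = 9  [C = 2·N−B = 2·(4, 23/2)−(6, 14)]
   so C = (2, 9)

B = (6, 14)
C = (2, 9)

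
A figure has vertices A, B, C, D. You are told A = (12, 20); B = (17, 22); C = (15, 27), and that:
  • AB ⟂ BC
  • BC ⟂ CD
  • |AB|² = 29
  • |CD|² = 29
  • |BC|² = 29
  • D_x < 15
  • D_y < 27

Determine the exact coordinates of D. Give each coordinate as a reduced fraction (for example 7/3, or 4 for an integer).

D = (10, 25)

1. D_x = 10  [[BC ⟂ CD ⇒ -2x+5y-105=0] ∩ [|D−(15, 27)|²=29]]
2. D_y = 25  [[BC ⟂ CD ⇒ -2x+5y-105=0] ∩ [|D−(15, 27)|²=29]]
   so D = (10, 25)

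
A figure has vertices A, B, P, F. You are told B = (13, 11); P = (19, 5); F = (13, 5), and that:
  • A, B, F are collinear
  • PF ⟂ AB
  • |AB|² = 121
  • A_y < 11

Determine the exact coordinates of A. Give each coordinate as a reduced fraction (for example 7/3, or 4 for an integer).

A = (13, 0)

1. A_x = 13  [[A, B, F are collinear ⇒ 6x-78=0] ∩ [|A−(13, 11)|²=121]]
2. A_y = 0  [[A, B, F are collinear ⇒ 6x-78=0] ∩ [|A−(13, 11)|²=121]]
   so A = (13, 0)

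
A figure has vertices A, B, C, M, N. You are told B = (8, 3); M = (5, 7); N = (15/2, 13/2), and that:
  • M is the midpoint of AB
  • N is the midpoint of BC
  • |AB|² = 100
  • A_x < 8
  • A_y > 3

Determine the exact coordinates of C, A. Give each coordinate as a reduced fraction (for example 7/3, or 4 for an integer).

C = (7, 10)
A = (2, 11)

1. A_x = 2  [A = 2·M−B = 2·(5, 7)−(8, 3)]
2. A_y = 11  [A = 2·M−B = 2·(5, 7)−(8, 3)]
   so A = (2, 11)
3. C_x = 7  [C = 2·N−B = 2·(15/2, 13/2)−(8, 3)]
4. C_y = 10  [C = 2·N−B = 2·(15/2, 13/2)−(8, 3)]
   so C = (7, 10)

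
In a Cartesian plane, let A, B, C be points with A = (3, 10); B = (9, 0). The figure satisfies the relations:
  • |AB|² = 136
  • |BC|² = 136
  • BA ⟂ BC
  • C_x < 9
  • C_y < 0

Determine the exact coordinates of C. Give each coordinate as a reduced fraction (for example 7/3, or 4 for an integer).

1. C_x = -1  [[BA ⟂ BC ⇒ -6x+10y+54=0] ∩ [|C−(9, 0)|²=136]]
2. C_y = -6  [[BA ⟂ BC ⇒ -6x+10y+54=0] ∩ [|C−(9, 0)|²=136]]
   so C = (-1, -6)

C = (-1, -6)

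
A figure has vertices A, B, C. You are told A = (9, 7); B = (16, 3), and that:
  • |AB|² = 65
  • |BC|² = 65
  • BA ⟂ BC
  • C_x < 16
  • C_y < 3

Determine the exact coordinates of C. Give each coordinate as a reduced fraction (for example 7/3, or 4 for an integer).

C = (12, -4)

1. C_x = 12  [[BA ⟂ BC ⇒ -7x+4y+100=0] ∩ [|C−(16, 3)|²=65]]
2. C_y = -4  [[BA ⟂ BC ⇒ -7x+4y+100=0] ∩ [|C−(16, 3)|²=65]]
   so C = (12, -4)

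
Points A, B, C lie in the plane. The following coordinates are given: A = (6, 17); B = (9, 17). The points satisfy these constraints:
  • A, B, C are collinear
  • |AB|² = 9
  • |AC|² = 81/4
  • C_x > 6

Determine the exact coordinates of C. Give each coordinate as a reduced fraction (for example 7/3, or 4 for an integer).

1. C_x = 21/2  [[A, B, C are collinear ⇒ 3y-51=0] ∩ [|C−(6, 17)|²=81/4]]
2. C_y = 17  [[A, B, C are collinear ⇒ 3y-51=0] ∩ [|C−(6, 17)|²=81/4]]
   so C = (21/2, 17)

C = (21/2, 17)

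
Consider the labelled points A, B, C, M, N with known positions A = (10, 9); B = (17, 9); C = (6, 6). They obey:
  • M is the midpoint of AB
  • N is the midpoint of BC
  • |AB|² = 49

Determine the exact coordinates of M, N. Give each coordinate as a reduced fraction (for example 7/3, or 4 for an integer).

1. M_x = 27/2  [2·M = A+B = (10, 9)+(17, 9)]
2. M_y = 9  [2·M = A+B = (10, 9)+(17, 9)]
   so M = (27/2, 9)
3. N_x = 23/2  [2·N = B+C = (17, 9)+(6, 6)]
4. N_y = 15/2  [2·N = B+C = (17, 9)+(6, 6)]
   so N = (23/2, 15/2)

M = (27/2, 9)
N = (23/2, 15/2)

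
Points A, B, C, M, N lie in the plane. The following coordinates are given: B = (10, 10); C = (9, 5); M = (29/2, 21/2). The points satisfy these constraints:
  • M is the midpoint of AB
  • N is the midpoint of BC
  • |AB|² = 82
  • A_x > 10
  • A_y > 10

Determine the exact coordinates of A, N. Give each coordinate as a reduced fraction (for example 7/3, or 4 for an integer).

1. A_x = 19  [A = 2·M−B = 2·(29/2, 21/2)−(10, 10)]
2. A_y = 11  [A = 2·M−B = 2·(29/2, 21/2)−(10, 10)]
   so A = (19, 11)
3. N_x = 19/2  [2·N = B+C = (10, 10)+(9, 5)]
4. N_y = 15/2  [2·N = B+C = (10, 10)+(9, 5)]
   so N = (19/2, 15/2)

A = (19, 11)
N = (19/2, 15/2)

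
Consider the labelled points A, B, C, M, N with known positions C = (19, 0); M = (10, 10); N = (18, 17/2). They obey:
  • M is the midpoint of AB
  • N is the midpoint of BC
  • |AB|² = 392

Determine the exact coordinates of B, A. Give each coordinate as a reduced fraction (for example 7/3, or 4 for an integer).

B = (17, 17)
A = (3, 3)

1. B_x = 17  [B = 2·N−C = 2·(18, 17/2)−(19, 0)]
2. B_y = 17  [B = 2·N−C = 2·(18, 17/2)−(19, 0)]
   so B = (17, 17)
3. A_x = 3  [A = 2·M−B = 2·(10, 10)−(17, 17)]
4. A_y = 3  [A = 2·M−B = 2·(10, 10)−(17, 17)]
   so A = (3, 3)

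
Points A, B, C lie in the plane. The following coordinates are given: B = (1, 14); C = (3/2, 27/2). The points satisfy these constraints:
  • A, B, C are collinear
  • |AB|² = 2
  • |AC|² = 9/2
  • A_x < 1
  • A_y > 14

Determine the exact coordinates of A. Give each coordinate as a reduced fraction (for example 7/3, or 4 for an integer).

A = (0, 15)

1. A_x = 0  [[A, B, C are collinear ⇒ 1/2x+1/2y-15/2=0] ∩ [|A−(1, 14)|²=2]]
2. A_y = 15  [[A, B, C are collinear ⇒ 1/2x+1/2y-15/2=0] ∩ [|A−(1, 14)|²=2]]
   so A = (0, 15)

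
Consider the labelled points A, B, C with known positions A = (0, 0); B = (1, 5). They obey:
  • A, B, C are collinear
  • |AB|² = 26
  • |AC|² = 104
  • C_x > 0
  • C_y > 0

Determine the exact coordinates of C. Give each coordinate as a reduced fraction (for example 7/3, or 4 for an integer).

C = (2, 10)

1. C_x = 2  [[A, B, C are collinear ⇒ -5x+1y=0] ∩ [|C−(0, 0)|²=104]]
2. C_y = 10  [[A, B, C are collinear ⇒ -5x+1y=0] ∩ [|C−(0, 0)|²=104]]
   so C = (2, 10)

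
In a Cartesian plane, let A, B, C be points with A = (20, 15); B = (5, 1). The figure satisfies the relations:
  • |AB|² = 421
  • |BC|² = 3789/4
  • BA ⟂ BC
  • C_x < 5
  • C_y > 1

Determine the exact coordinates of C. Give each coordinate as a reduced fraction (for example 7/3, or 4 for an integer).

1. C_x = -16  [[BA ⟂ BC ⇒ 15x+14y-89=0] ∩ [|C−(5, 1)|²=3789/4]]
2. C_y = 47/2  [[BA ⟂ BC ⇒ 15x+14y-89=0] ∩ [|C−(5, 1)|²=3789/4]]
   so C = (-16, 47/2)

C = (-16, 47/2)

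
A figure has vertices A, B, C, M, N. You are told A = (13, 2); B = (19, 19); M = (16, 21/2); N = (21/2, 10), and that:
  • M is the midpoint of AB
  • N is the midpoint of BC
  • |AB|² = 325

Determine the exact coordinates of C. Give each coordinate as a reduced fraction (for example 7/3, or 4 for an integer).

C = (2, 1)

1. C_x = 2  [C = 2·N−B = 2·(21/2, 10)−(19, 19)]
2. C_y = 1  [C = 2·N−B = 2·(21/2, 10)−(19, 19)]
   so C = (2, 1)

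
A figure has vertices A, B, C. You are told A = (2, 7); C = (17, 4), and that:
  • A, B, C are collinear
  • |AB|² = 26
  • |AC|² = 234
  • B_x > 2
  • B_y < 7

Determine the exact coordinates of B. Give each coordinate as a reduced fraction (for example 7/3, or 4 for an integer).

B = (7, 6)

1. B_x = 7  [[A, B, C are collinear ⇒ -3x-15y+111=0] ∩ [|B−(2, 7)|²=26]]
2. B_y = 6  [[A, B, C are collinear ⇒ -3x-15y+111=0] ∩ [|B−(2, 7)|²=26]]
   so B = (7, 6)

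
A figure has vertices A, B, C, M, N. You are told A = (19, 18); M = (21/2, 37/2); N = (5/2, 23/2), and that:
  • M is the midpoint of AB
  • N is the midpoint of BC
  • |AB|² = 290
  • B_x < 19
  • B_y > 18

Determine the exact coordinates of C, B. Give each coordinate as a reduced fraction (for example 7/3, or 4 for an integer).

C = (3, 4)
B = (2, 19)

1. B_x = 2  [B = 2·M−A = 2·(21/2, 37/2)−(19, 18)]
2. B_y = 19  [B = 2·M−A = 2·(21/2, 37/2)−(19, 18)]
   so B = (2, 19)
3. C_x = 3  [C = 2·N−B = 2·(5/2, 23/2)−(2, 19)]
4. C_y = 4  [C = 2·N−B = 2·(5/2, 23/2)−(2, 19)]
   so C = (3, 4)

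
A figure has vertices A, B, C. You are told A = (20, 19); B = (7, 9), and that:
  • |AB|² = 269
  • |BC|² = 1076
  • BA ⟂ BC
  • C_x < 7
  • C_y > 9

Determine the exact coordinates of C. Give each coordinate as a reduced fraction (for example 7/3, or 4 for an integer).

1. C_x = -13  [[BA ⟂ BC ⇒ 13x+10y-181=0] ∩ [|C−(7, 9)|²=1076]]
2. C_y = 35  [[BA ⟂ BC ⇒ 13x+10y-181=0] ∩ [|C−(7, 9)|²=1076]]
   so C = (-13, 35)

C = (-13, 35)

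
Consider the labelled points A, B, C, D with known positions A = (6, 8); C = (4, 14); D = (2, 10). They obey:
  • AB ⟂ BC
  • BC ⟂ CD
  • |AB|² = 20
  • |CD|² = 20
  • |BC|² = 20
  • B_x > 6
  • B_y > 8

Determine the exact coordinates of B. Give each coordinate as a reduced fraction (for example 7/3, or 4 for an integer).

1. B_x = 8  [[BC ⟂ CD ⇒ 2x+4y-64=0] ∩ [|B−(6, 8)|²=20]]
2. B_y = 12  [[BC ⟂ CD ⇒ 2x+4y-64=0] ∩ [|B−(6, 8)|²=20]]
   so B = (8, 12)

B = (8, 12)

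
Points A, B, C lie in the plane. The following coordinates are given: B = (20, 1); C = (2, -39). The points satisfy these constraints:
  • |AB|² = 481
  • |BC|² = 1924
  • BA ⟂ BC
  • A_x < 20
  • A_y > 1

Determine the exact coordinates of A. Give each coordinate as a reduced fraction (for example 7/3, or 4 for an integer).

1. A_x = 0  [[BA ⟂ BC ⇒ -18x-40y+400=0] ∩ [|A−(20, 1)|²=481]]
2. A_y = 10  [[BA ⟂ BC ⇒ -18x-40y+400=0] ∩ [|A−(20, 1)|²=481]]
   so A = (0, 10)

A = (0, 10)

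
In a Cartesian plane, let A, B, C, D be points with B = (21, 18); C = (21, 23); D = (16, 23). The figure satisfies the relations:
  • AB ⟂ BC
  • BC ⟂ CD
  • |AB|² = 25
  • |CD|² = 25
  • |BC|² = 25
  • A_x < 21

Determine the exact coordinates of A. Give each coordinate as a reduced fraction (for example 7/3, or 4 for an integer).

1. A_x = 16  [[AB ⟂ BC ⇒ -5y+90=0] ∩ [|A−(21, 18)|²=25]]
2. A_y = 18  [[AB ⟂ BC ⇒ -5y+90=0] ∩ [|A−(21, 18)|²=25]]
   so A = (16, 18)

A = (16, 18)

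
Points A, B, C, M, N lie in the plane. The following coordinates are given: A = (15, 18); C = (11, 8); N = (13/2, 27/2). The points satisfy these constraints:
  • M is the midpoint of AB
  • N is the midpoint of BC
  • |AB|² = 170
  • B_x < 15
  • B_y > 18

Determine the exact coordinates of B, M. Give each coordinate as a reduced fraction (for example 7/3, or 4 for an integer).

B = (2, 19)
M = (17/2, 37/2)

1. B_x = 2  [B = 2·N−C = 2·(13/2, 27/2)−(11, 8)]
2. B_y = 19  [B = 2·N−C = 2·(13/2, 27/2)−(11, 8)]
   so B = (2, 19)
3. M_x = 17/2  [2·M = A+B = (15, 18)+(2, 19)]
4. M_y = 37/2  [2·M = A+B = (15, 18)+(2, 19)]
   so M = (17/2, 37/2)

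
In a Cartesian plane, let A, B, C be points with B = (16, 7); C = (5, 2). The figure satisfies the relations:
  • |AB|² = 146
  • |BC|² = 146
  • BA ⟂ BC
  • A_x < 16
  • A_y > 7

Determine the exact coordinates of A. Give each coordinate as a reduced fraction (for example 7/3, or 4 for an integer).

1. A_x = 11  [[BA ⟂ BC ⇒ -11x-5y+211=0] ∩ [|A−(16, 7)|²=146]]
2. A_y = 18  [[BA ⟂ BC ⇒ -11x-5y+211=0] ∩ [|A−(16, 7)|²=146]]
   so A = (11, 18)

A = (11, 18)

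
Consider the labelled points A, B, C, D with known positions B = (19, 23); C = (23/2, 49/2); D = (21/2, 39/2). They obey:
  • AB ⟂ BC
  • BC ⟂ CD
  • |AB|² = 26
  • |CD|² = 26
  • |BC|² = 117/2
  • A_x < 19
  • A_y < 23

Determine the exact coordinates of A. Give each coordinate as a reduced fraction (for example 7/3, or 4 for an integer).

1. A_x = 18  [[AB ⟂ BC ⇒ 15/2x-3/2y-108=0] ∩ [|A−(19, 23)|²=26]]
2. A_y = 18  [[AB ⟂ BC ⇒ 15/2x-3/2y-108=0] ∩ [|A−(19, 23)|²=26]]
   so A = (18, 18)

A = (18, 18)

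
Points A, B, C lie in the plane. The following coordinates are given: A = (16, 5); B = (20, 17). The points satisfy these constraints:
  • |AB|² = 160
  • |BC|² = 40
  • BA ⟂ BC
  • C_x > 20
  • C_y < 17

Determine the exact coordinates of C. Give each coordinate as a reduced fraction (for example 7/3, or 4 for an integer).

1. C_x = 26  [[BA ⟂ BC ⇒ -4x-12y+284=0] ∩ [|C−(20, 17)|²=40]]
2. C_y = 15  [[BA ⟂ BC ⇒ -4x-12y+284=0] ∩ [|C−(20, 17)|²=40]]
   so C = (26, 15)

C = (26, 15)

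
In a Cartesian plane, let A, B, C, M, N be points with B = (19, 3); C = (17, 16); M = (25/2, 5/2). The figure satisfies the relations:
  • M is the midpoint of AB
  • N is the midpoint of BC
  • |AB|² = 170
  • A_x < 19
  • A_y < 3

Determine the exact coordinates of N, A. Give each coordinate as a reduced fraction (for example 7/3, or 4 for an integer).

1. A_x = 6  [A = 2·M−B = 2·(25/2, 5/2)−(19, 3)]
2. A_y = 2  [A = 2·M−B = 2·(25/2, 5/2)−(19, 3)]
   so A = (6, 2)
3. N_x = 18  [2·N = B+C = (19, 3)+(17, 16)]
4. N_y = 19/2  [2·N = B+C = (19, 3)+(17, 16)]
   so N = (18, 19/2)

N = (18, 19/2)
A = (6, 2)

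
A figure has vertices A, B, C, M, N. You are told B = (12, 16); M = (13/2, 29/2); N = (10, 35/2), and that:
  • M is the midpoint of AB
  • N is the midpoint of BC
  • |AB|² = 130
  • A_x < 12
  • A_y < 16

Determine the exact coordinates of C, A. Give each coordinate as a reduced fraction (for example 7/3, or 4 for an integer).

1. A_x = 1  [A = 2·M−B = 2·(13/2, 29/2)−(12, 16)]
2. A_y = 13  [A = 2·M−B = 2·(13/2, 29/2)−(12, 16)]
   so A = (1, 13)
3. C_x = 8  [C = 2·N−B = 2·(10, 35/2)−(12, 16)]
4. C_y = 19  [C = 2·N−B = 2·(10, 35/2)−(12, 16)]
   so C = (8, 19)

C = (8, 19)
A = (1, 13)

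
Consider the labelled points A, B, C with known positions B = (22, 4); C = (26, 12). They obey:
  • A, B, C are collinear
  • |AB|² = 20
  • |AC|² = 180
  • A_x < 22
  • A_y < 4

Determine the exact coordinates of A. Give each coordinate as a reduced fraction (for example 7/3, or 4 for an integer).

A = (20, 0)

1. A_x = 20  [[A, B, C are collinear ⇒ -8x+4y+160=0] ∩ [|A−(22, 4)|²=20]]
2. A_y = 0  [[A, B, C are collinear ⇒ -8x+4y+160=0] ∩ [|A−(22, 4)|²=20]]
   so A = (20, 0)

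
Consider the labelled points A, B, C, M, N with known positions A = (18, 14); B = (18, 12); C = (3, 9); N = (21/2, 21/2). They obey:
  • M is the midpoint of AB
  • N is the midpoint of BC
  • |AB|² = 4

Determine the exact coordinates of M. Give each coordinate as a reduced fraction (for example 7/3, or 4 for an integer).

M = (18, 13)

1. M_x = 18  [2·M = A+B = (18, 14)+(18, 12)]
2. M_y = 13  [2·M = A+B = (18, 14)+(18, 12)]
   so M = (18, 13)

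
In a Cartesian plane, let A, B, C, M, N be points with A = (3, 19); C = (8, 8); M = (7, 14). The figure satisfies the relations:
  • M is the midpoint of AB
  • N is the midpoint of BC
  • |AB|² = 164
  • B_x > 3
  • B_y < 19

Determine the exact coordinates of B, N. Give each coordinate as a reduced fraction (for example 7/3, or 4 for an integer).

1. B_x = 11  [B = 2·M−A = 2·(7, 14)−(3, 19)]
2. B_y = 9  [B = 2·M−A = 2·(7, 14)−(3, 19)]
   so B = (11, 9)
3. N_x = 19/2  [2·N = B+C = (11, 9)+(8, 8)]
4. N_y = 17/2  [2·N = B+C = (11, 9)+(8, 8)]
   so N = (19/2, 17/2)

B = (11, 9)
N = (19/2, 17/2)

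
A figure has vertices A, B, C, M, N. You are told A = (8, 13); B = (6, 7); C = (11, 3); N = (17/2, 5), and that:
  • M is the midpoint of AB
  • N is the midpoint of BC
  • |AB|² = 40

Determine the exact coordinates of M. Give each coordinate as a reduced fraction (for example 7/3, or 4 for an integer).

M = (7, 10)

1. M_x = 7  [2·M = A+B = (8, 13)+(6, 7)]
2. M_y = 10  [2·M = A+B = (8, 13)+(6, 7)]
   so M = (7, 10)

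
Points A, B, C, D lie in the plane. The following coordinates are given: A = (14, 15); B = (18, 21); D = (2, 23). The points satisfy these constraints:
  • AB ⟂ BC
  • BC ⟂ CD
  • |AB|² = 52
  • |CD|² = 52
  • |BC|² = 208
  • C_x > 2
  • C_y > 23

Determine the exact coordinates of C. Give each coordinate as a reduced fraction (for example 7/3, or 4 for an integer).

1. C_x = 6  [[AB ⟂ BC ⇒ 4x+6y-198=0] ∩ [|C−(2, 23)|²=52]]
2. C_y = 29  [[AB ⟂ BC ⇒ 4x+6y-198=0] ∩ [|C−(2, 23)|²=52]]
   so C = (6, 29)

C = (6, 29)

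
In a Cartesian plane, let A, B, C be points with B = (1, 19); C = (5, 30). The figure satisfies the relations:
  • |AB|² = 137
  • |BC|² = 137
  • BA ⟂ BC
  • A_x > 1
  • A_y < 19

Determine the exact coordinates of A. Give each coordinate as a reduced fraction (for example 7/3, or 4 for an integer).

A = (12, 15)

1. A_x = 12  [[BA ⟂ BC ⇒ 4x+11y-213=0] ∩ [|A−(1, 19)|²=137]]
2. A_y = 15  [[BA ⟂ BC ⇒ 4x+11y-213=0] ∩ [|A−(1, 19)|²=137]]
   so A = (12, 15)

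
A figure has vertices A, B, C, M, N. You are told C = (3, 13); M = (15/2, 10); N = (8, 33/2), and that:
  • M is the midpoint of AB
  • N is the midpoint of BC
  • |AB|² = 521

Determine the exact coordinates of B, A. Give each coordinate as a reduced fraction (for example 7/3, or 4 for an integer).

B = (13, 20)
A = (2, 0)

1. B_x = 13  [B = 2·N−C = 2·(8, 33/2)−(3, 13)]
2. B_y = 20  [B = 2·N−C = 2·(8, 33/2)−(3, 13)]
   so B = (13, 20)
3. A_x = 2  [A = 2·M−B = 2·(15/2, 10)−(13, 20)]
4. A_y = 0  [A = 2·M−B = 2·(15/2, 10)−(13, 20)]
   so A = (2, 0)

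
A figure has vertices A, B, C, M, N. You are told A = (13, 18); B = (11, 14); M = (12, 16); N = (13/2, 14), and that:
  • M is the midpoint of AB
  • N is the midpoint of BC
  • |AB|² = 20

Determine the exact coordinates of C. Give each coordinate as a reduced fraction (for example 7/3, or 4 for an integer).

1. C_x = 2  [C = 2·N−B = 2·(13/2, 14)−(11, 14)]
2. C_y = 14  [C = 2·N−B = 2·(13/2, 14)−(11, 14)]
   so C = (2, 14)

C = (2, 14)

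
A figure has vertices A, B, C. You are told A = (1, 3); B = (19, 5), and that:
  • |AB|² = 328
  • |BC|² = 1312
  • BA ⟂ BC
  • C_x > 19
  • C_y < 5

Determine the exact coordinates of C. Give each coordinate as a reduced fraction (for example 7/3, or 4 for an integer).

1. C_x = 23  [[BA ⟂ BC ⇒ -18x-2y+352=0] ∩ [|C−(19, 5)|²=1312]]
2. C_y = -31  [[BA ⟂ BC ⇒ -18x-2y+352=0] ∩ [|C−(19, 5)|²=1312]]
   so C = (23, -31)

C = (23, -31)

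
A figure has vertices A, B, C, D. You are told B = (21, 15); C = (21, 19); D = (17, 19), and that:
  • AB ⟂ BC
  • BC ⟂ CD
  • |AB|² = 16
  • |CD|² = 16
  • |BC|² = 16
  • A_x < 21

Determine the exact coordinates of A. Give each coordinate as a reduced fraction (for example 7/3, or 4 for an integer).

1. A_x = 17  [[AB ⟂ BC ⇒ -4y+60=0] ∩ [|A−(21, 15)|²=16]]
2. A_y = 15  [[AB ⟂ BC ⇒ -4y+60=0] ∩ [|A−(21, 15)|²=16]]
   so A = (17, 15)

A = (17, 15)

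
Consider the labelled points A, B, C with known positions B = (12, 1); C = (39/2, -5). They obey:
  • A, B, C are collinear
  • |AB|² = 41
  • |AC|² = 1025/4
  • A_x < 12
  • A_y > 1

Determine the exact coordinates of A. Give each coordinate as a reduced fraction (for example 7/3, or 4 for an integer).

A = (7, 5)

1. A_x = 7  [[A, B, C are collinear ⇒ 6x+15/2y-159/2=0] ∩ [|A−(12, 1)|²=41]]
2. A_y = 5  [[A, B, C are collinear ⇒ 6x+15/2y-159/2=0] ∩ [|A−(12, 1)|²=41]]
   so A = (7, 5)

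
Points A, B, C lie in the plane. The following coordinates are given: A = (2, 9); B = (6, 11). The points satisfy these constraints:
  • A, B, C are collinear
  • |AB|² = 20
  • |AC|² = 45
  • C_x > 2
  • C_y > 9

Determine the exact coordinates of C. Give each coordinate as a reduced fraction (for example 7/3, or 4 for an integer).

C = (8, 12)

1. C_x = 8  [[A, B, C are collinear ⇒ -2x+4y-32=0] ∩ [|C−(2, 9)|²=45]]
2. C_y = 12  [[A, B, C are collinear ⇒ -2x+4y-32=0] ∩ [|C−(2, 9)|²=45]]
   so C = (8, 12)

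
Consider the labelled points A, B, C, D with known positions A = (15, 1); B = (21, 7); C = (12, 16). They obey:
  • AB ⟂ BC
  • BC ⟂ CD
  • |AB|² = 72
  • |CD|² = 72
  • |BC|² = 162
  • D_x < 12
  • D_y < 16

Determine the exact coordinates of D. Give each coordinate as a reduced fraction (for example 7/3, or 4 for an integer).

D = (6, 10)

1. D_x = 6  [[BC ⟂ CD ⇒ -9x+9y-36=0] ∩ [|D−(12, 16)|²=72]]
2. D_y = 10  [[BC ⟂ CD ⇒ -9x+9y-36=0] ∩ [|D−(12, 16)|²=72]]
   so D = (6, 10)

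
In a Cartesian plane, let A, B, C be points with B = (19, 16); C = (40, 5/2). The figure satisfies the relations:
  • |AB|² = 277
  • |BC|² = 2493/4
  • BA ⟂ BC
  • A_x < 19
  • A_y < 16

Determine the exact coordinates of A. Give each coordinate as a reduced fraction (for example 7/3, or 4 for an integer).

A = (10, 2)

1. A_x = 10  [[BA ⟂ BC ⇒ 21x-27/2y-183=0] ∩ [|A−(19, 16)|²=277]]
2. A_y = 2  [[BA ⟂ BC ⇒ 21x-27/2y-183=0] ∩ [|A−(19, 16)|²=277]]
   so A = (10, 2)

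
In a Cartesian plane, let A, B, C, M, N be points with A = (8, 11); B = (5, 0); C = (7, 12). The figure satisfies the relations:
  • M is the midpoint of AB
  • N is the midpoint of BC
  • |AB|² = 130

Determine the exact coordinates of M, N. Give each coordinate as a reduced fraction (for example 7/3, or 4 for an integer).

1. M_x = 13/2  [2·M = A+B = (8, 11)+(5, 0)]
2. M_y = 11/2  [2·M = A+B = (8, 11)+(5, 0)]
   so M = (13/2, 11/2)
3. N_x = 6  [2·N = B+C = (5, 0)+(7, 12)]
4. N_y = 6  [2·N = B+C = (5, 0)+(7, 12)]
   so N = (6, 6)

M = (13/2, 11/2)
N = (6, 6)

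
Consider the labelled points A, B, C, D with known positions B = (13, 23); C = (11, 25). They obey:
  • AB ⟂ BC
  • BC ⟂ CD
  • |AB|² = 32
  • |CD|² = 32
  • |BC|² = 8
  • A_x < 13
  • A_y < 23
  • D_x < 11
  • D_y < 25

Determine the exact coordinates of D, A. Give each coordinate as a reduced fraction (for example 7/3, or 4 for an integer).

1. D_x = 7  [[BC ⟂ CD ⇒ -2x+2y-28=0] ∩ [|D−(11, 25)|²=32]]
2. D_y = 21  [[BC ⟂ CD ⇒ -2x+2y-28=0] ∩ [|D−(11, 25)|²=32]]
   so D = (7, 21)
3. A_x = 9  [[AB ⟂ BC ⇒ 2x-2y+20=0] ∩ [|A−(13, 23)|²=32]]
4. A_y = 19  [[AB ⟂ BC ⇒ 2x-2y+20=0] ∩ [|A−(13, 23)|²=32]]
   so A = (9, 19)

D = (7, 21)
A = (9, 19)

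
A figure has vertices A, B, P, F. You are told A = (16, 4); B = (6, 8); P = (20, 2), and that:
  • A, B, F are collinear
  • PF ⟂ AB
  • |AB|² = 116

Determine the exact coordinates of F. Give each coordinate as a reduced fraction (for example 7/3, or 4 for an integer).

1. F_x = 584/29  [[A, B, F are collinear ⇒ -4x-10y+104=0] ∩ [PF ⟂ AB ⇒ -10x+4y+192=0]]
2. F_y = 68/29  [[A, B, F are collinear ⇒ -4x-10y+104=0] ∩ [PF ⟂ AB ⇒ -10x+4y+192=0]]
   so F = (584/29, 68/29)

F = (584/29, 68/29)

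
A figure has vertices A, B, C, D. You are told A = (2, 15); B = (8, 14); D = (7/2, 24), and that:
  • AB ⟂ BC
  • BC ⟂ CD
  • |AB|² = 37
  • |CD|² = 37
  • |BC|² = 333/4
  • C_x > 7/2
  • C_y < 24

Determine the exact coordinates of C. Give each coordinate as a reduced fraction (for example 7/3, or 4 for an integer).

C = (19/2, 23)

1. C_x = 19/2  [[AB ⟂ BC ⇒ 6x-1y-34=0] ∩ [|C−(7/2, 24)|²=37]]
2. C_y = 23  [[AB ⟂ BC ⇒ 6x-1y-34=0] ∩ [|C−(7/2, 24)|²=37]]
   so C = (19/2, 23)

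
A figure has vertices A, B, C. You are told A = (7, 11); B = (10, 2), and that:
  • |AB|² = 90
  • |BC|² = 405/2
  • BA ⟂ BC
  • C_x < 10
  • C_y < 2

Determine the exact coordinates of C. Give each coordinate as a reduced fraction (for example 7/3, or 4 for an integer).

C = (-7/2, -5/2)

1. C_x = -7/2  [[BA ⟂ BC ⇒ -3x+9y+12=0] ∩ [|C−(10, 2)|²=405/2]]
2. C_y = -5/2  [[BA ⟂ BC ⇒ -3x+9y+12=0] ∩ [|C−(10, 2)|²=405/2]]
   so C = (-7/2, -5/2)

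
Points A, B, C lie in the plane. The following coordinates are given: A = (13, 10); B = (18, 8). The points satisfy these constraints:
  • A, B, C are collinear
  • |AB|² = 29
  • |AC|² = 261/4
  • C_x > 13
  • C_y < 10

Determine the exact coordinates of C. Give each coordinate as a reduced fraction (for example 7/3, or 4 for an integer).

C = (41/2, 7)

1. C_x = 41/2  [[A, B, C are collinear ⇒ 2x+5y-76=0] ∩ [|C−(13, 10)|²=261/4]]
2. C_y = 7  [[A, B, C are collinear ⇒ 2x+5y-76=0] ∩ [|C−(13, 10)|²=261/4]]
   so C = (41/2, 7)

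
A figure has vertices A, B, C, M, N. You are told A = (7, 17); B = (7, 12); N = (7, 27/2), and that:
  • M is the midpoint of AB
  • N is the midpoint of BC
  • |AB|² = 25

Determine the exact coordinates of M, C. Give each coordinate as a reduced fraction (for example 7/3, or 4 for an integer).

1. M_x = 7  [2·M = A+B = (7, 17)+(7, 12)]
2. M_y = 29/2  [2·M = A+B = (7, 17)+(7, 12)]
   so M = (7, 29/2)
3. C_x = 7  [C = 2·N−B = 2·(7, 27/2)−(7, 12)]
4. C_y = 15  [C = 2·N−B = 2·(7, 27/2)−(7, 12)]
   so C = (7, 15)

M = (7, 29/2)
C = (7, 15)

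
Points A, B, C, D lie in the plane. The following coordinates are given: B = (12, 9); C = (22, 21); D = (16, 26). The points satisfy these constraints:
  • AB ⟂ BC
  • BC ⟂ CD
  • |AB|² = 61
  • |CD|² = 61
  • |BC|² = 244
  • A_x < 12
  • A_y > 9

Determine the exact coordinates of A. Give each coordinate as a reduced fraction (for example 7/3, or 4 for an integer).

1. A_x = 6  [[AB ⟂ BC ⇒ -10x-12y+228=0] ∩ [|A−(12, 9)|²=61]]
2. A_y = 14  [[AB ⟂ BC ⇒ -10x-12y+228=0] ∩ [|A−(12, 9)|²=61]]
   so A = (6, 14)

A = (6, 14)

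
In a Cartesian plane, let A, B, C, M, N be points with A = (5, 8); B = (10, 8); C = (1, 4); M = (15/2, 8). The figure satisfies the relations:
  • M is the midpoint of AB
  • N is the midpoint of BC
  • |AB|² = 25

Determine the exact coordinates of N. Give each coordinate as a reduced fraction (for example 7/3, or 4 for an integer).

1. N_x = 11/2  [2·N = B+C = (10, 8)+(1, 4)]
2. N_y = 6  [2·N = B+C = (10, 8)+(1, 4)]
   so N = (11/2, 6)

N = (11/2, 6)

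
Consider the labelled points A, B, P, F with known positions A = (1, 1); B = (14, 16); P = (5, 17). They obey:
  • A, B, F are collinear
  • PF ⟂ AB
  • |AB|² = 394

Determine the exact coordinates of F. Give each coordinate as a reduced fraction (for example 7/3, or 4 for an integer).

1. F_x = 2095/197  [[A, B, F are collinear ⇒ -15x+13y+2=0] ∩ [PF ⟂ AB ⇒ 13x+15y-320=0]]
2. F_y = 2387/197  [[A, B, F are collinear ⇒ -15x+13y+2=0] ∩ [PF ⟂ AB ⇒ 13x+15y-320=0]]
   so F = (2095/197, 2387/197)

F = (2095/197, 2387/197)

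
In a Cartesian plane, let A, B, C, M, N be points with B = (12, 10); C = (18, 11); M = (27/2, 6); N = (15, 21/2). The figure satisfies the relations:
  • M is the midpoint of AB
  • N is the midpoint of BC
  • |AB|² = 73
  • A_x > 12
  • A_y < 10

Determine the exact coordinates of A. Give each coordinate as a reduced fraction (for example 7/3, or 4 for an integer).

A = (15, 2)

1. A_x = 15  [A = 2·M−B = 2·(27/2, 6)−(12, 10)]
2. A_y = 2  [A = 2·M−B = 2·(27/2, 6)−(12, 10)]
   so A = (15, 2)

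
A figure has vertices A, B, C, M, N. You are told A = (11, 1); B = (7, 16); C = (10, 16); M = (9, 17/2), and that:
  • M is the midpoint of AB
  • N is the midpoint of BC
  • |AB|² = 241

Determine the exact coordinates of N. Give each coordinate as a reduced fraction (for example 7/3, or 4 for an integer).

1. N_x = 17/2  [2·N = B+C = (7, 16)+(10, 16)]
2. N_y = 16  [2·N = B+C = (7, 16)+(10, 16)]
   so N = (17/2, 16)

N = (17/2, 16)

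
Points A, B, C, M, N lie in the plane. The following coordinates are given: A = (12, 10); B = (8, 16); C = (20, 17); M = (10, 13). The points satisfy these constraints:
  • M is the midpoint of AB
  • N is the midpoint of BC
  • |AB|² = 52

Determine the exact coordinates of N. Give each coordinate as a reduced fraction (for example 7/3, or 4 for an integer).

N = (14, 33/2)

1. N_x = 14  [2·N = B+C = (8, 16)+(20, 17)]
2. N_y = 33/2  [2·N = B+C = (8, 16)+(20, 17)]
   so N = (14, 33/2)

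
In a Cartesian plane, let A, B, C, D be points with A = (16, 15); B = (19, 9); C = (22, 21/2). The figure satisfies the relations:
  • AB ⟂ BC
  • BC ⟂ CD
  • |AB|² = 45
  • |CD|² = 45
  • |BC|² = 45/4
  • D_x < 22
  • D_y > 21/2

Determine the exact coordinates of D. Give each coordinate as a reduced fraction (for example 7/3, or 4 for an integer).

1. D_x = 19  [[BC ⟂ CD ⇒ 3x+3/2y-327/4=0] ∩ [|D−(22, 21/2)|²=45]]
2. D_y = 33/2  [[BC ⟂ CD ⇒ 3x+3/2y-327/4=0] ∩ [|D−(22, 21/2)|²=45]]
   so D = (19, 33/2)

D = (19, 33/2)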